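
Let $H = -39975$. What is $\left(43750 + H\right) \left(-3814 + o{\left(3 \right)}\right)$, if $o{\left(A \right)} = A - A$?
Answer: $-14397850$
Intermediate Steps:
$o{\left(A \right)} = 0$
$\left(43750 + H\right) \left(-3814 + o{\left(3 \right)}\right) = \left(43750 - 39975\right) \left(-3814 + 0\right) = 3775 \left(-3814\right) = -14397850$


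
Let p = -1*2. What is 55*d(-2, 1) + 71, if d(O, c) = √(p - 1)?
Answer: 71 + 55*I*√3 ≈ 71.0 + 95.263*I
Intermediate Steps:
p = -2
d(O, c) = I*√3 (d(O, c) = √(-2 - 1) = √(-3) = I*√3)
55*d(-2, 1) + 71 = 55*(I*√3) + 71 = 55*I*√3 + 71 = 71 + 55*I*√3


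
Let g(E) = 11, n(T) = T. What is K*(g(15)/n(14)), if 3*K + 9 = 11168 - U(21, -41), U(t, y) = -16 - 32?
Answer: 17611/6 ≈ 2935.2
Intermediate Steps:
U(t, y) = -48
K = 11207/3 (K = -3 + (11168 - 1*(-48))/3 = -3 + (11168 + 48)/3 = -3 + (⅓)*11216 = -3 + 11216/3 = 11207/3 ≈ 3735.7)
K*(g(15)/n(14)) = 11207*(11/14)/3 = 11207*(11*(1/14))/3 = (11207/3)*(11/14) = 17611/6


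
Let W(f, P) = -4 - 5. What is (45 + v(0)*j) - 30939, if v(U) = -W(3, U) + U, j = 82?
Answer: -30156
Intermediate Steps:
W(f, P) = -9
v(U) = 9 + U (v(U) = -1*(-9) + U = 9 + U)
(45 + v(0)*j) - 30939 = (45 + (9 + 0)*82) - 30939 = (45 + 9*82) - 30939 = (45 + 738) - 30939 = 783 - 30939 = -30156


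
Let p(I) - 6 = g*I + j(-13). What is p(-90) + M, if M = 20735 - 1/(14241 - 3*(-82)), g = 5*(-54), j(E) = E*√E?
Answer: 652508966/14487 - 13*I*√13 ≈ 45041.0 - 46.872*I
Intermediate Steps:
j(E) = E^(3/2)
g = -270
p(I) = 6 - 270*I - 13*I*√13 (p(I) = 6 + (-270*I + (-13)^(3/2)) = 6 + (-270*I - 13*I*√13) = 6 - 270*I - 13*I*√13)
M = 300387944/14487 (M = 20735 - 1/(14241 + 246) = 20735 - 1/14487 = 300387944/14487 ≈ 20735.)
p(-90) + M = (6 - 270*(-90) - 13*I*√13) + 300387944/14487 = (6 + 24300 - 13*I*√13) + 300387944/14487 = (24306 - 13*I*√13) + 300387944/14487 = 652508966/14487 - 13*I*√13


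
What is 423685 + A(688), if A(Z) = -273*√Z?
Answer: 423685 - 1092*√43 ≈ 4.1652e+5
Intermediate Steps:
423685 + A(688) = 423685 - 1092*√43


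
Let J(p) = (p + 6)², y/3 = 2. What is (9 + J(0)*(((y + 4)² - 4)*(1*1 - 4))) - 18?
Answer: -10377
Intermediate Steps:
y = 6 (y = 3*2 = 6)
J(p) = (6 + p)²
(9 + J(0)*(((y + 4)² - 4)*(1*1 - 4))) - 18 = (9 + (6 + 0)²*(((6 + 4)² - 4)*(1*1 - 4))) - 18 = (9 + 6²*((10² - 4)*(1 - 4))) - 18 = (9 + 36*((100 - 4)*(-3))) - 18 = (9 + 36*(96*(-3))) - 18 = (9 + 36*(-288)) - 18 = (9 - 10368) - 18 = -10359 - 18 = -10377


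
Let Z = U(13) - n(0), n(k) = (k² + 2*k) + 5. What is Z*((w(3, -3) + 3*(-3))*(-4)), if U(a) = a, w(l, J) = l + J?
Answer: 288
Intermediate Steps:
w(l, J) = J + l
n(k) = 5 + k² + 2*k
Z = 8 (Z = 13 - (5 + 0² + 2*0) = 13 - (5 + 0 + 0) = 13 - 1*5 = 13 - 5 = 8)
Z*((w(3, -3) + 3*(-3))*(-4)) = 8*(((-3 + 3) + 3*(-3))*(-4)) = 8*((0 - 9)*(-4)) = 8*(-9*(-4)) = 8*36 = 288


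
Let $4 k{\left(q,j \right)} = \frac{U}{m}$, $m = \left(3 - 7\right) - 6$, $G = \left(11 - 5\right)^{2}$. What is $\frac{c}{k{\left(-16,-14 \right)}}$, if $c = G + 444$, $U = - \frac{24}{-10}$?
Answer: $-8000$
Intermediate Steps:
$G = 36$ ($G = 6^{2} = 36$)
$m = -10$ ($m = -4 - 6 = -10$)
$U = \frac{12}{5}$ ($U = \left(-24\right) \left(- \frac{1}{10}\right) = \frac{12}{5} \approx 2.4$)
$k{\left(q,j \right)} = - \frac{3}{50}$ ($k{\left(q,j \right)} = \frac{\frac{12}{5} \frac{1}{-10}}{4} = \frac{\frac{12}{5} \left(- \frac{1}{10}\right)}{4} = \frac{1}{4} \left(- \frac{6}{25}\right) = - \frac{3}{50}$)
$c = 480$ ($c = 36 + 444 = 480$)
$\frac{c}{k{\left(-16,-14 \right)}} = \frac{480}{- \frac{3}{50}} = 480 \left(- \frac{50}{3}\right) = -8000$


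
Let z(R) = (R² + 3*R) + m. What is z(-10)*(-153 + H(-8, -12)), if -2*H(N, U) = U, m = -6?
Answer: -9408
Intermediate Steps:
H(N, U) = -U/2
z(R) = -6 + R² + 3*R (z(R) = (R² + 3*R) - 6 = -6 + R² + 3*R)
z(-10)*(-153 + H(-8, -12)) = (-6 + (-10)² + 3*(-10))*(-153 - ½*(-12)) = (-6 + 100 - 30)*(-153 + 6) = 64*(-147) = -9408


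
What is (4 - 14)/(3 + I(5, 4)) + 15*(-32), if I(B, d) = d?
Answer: -3370/7 ≈ -481.43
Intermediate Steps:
(4 - 14)/(3 + I(5, 4)) + 15*(-32) = (4 - 14)/(3 + 4) + 15*(-32) = -10/7 - 480 = -3370/7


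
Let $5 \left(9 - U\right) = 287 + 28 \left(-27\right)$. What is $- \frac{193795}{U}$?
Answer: $- \frac{968975}{514} \approx -1885.2$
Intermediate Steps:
$U = \frac{514}{5}$ ($U = 9 - \frac{287 + 28 \left(-27\right)}{5} = 9 - \frac{287 - 756}{5} = 9 - - \frac{469}{5} = 9 + \frac{469}{5} = \frac{514}{5} \approx 102.8$)
$- \frac{193795}{U} = - \frac{193795}{\frac{514}{5}} = \left(-193795\right) \frac{5}{514} = - \frac{968975}{514}$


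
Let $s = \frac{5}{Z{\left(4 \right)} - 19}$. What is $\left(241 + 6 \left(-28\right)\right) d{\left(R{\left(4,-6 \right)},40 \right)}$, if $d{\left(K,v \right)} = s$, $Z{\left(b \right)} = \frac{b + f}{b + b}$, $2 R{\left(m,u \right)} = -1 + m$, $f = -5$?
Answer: $- \frac{2920}{153} \approx -19.085$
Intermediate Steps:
$R{\left(m,u \right)} = - \frac{1}{2} + \frac{m}{2}$ ($R{\left(m,u \right)} = \frac{-1 + m}{2} = - \frac{1}{2} + \frac{m}{2}$)
$Z{\left(b \right)} = \frac{-5 + b}{2 b}$ ($Z{\left(b \right)} = \frac{b - 5}{b + b} = \frac{-5 + b}{2 b}$)
$s = - \frac{40}{153}$ ($s = \frac{5}{\frac{-5 + 4}{2 \cdot 4} - 19} = \frac{5}{\frac{1}{2} \cdot \frac{1}{4} \left(-1\right) - 19} = \frac{5}{- \frac{1}{8} - 19} = \frac{5}{- \frac{153}{8}} = 5 \left(- \frac{8}{153}\right) = - \frac{40}{153} \approx -0.26144$)
$d{\left(K,v \right)} = - \frac{40}{153}$
$\left(241 + 6 \left(-28\right)\right) d{\left(R{\left(4,-6 \right)},40 \right)} = \left(241 + 6 \left(-28\right)\right) \left(- \frac{40}{153}\right) = \left(241 - 168\right) \left(- \frac{40}{153}\right) = 73 \left(- \frac{40}{153}\right) = - \frac{2920}{153}$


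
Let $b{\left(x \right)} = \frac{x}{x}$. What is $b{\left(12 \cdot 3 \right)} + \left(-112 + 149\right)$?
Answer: $38$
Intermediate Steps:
$b{\left(x \right)} = 1$
$b{\left(12 \cdot 3 \right)} + \left(-112 + 149\right) = 1 + \left(-112 + 149\right) = 1 + 37 = 38$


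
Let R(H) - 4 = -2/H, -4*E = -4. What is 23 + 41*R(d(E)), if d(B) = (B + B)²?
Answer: 333/2 ≈ 166.50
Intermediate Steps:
E = 1 (E = -¼*(-4) = 1)
d(B) = 4*B² (d(B) = (2*B)² = 4*B²)
R(H) = 4 - 2/H
23 + 41*R(d(E)) = 23 + 41*(4 - 2/(4*1²)) = 23 + 41*(4 - 2/(4*1)) = 23 + 41*(4 - 2/4) = 23 + 41*(4 - 2*¼) = 23 + 41*(4 - ½) = 23 + 41*(7/2) = 23 + 287/2 = 333/2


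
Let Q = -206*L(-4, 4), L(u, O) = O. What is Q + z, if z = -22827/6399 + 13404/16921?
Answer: -29840375389/36092493 ≈ -826.78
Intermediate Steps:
z = -100161157/36092493 (z = -22827*1/6399 + 13404*(1/16921) = -7609/2133 + 13404/16921 = -100161157/36092493 ≈ -2.7751)
Q = -824 (Q = -206*4 = -824)
Q + z = -824 - 100161157/36092493 = -29840375389/36092493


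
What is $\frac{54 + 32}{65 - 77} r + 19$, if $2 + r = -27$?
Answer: $\frac{1361}{6} \approx 226.83$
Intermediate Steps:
$r = -29$ ($r = -2 - 27 = -29$)
$\frac{54 + 32}{65 - 77} r + 19 = \frac{54 + 32}{65 - 77} \left(-29\right) + 19 = \frac{86}{-12} \left(-29\right) + 19 = 86 \left(- \frac{1}{12}\right) \left(-29\right) + 19 = \left(- \frac{43}{6}\right) \left(-29\right) + 19 = \frac{1247}{6} + 19 = \frac{1361}{6}$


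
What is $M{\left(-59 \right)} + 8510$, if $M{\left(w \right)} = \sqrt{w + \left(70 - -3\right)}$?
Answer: $8510 + \sqrt{14} \approx 8513.7$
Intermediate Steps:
$M{\left(w \right)} = \sqrt{73 + w}$ ($M{\left(w \right)} = \sqrt{w + \left(70 + 3\right)} = \sqrt{w + 73} = \sqrt{73 + w}$)
$M{\left(-59 \right)} + 8510 = \sqrt{73 - 59} + 8510 = \sqrt{14} + 8510 = 8510 + \sqrt{14}$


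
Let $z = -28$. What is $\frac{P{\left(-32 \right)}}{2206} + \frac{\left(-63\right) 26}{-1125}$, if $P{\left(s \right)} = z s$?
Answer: $\frac{256746}{137875} \approx 1.8622$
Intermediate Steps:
$P{\left(s \right)} = - 28 s$
$\frac{P{\left(-32 \right)}}{2206} + \frac{\left(-63\right) 26}{-1125} = \frac{\left(-28\right) \left(-32\right)}{2206} + \frac{\left(-63\right) 26}{-1125} = 896 \cdot \frac{1}{2206} - - \frac{182}{125} = \frac{448}{1103} + \frac{182}{125} = \frac{256746}{137875}$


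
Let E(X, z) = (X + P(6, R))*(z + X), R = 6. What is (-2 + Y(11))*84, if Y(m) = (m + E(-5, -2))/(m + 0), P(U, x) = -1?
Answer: 2604/11 ≈ 236.73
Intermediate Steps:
E(X, z) = (-1 + X)*(X + z) (E(X, z) = (X - 1)*(z + X) = (-1 + X)*(X + z))
Y(m) = (42 + m)/m (Y(m) = (m + ((-5)**2 - 1*(-5) - 1*(-2) - 5*(-2)))/(m + 0) = (m + (25 + 5 + 2 + 10))/m = (m + 42)/m = (42 + m)/m)
(-2 + Y(11))*84 = (-2 + (42 + 11)/11)*84 = (-2 + (1/11)*53)*84 = (-2 + 53/11)*84 = (31/11)*84 = 2604/11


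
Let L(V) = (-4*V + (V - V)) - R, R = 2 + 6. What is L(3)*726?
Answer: -14520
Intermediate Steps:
R = 8
L(V) = -8 - 4*V (L(V) = (-4*V + (V - V)) - 1*8 = (-4*V + 0) - 8 = -4*V - 8 = -8 - 4*V)
L(3)*726 = (-8 - 4*3)*726 = (-8 - 12)*726 = -20*726 = -14520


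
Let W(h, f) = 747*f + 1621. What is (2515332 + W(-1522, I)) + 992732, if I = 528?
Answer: 3904101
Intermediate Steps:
W(h, f) = 1621 + 747*f
(2515332 + W(-1522, I)) + 992732 = (2515332 + (1621 + 747*528)) + 992732 = (2515332 + (1621 + 394416)) + 992732 = (2515332 + 396037) + 992732 = 2911369 + 992732 = 3904101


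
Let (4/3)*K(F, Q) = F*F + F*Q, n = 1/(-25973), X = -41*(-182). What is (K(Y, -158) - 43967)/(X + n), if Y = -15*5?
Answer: -3206185039/775242100 ≈ -4.1357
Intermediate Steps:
X = 7462
Y = -75
n = -1/25973 ≈ -3.8502e-5
K(F, Q) = 3*F**2/4 + 3*F*Q/4 (K(F, Q) = 3*(F*F + F*Q)/4 = 3*(F**2 + F*Q)/4 = 3*F**2/4 + 3*F*Q/4)
(K(Y, -158) - 43967)/(X + n) = ((3/4)*(-75)*(-75 - 158) - 43967)/(7462 - 1/25973) = ((3/4)*(-75)*(-233) - 43967)/(193810525/25973) = (52425/4 - 43967)*(25973/193810525) = -123443/4*25973/193810525 = -3206185039/775242100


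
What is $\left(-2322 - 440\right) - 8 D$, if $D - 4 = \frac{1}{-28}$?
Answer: $- \frac{19556}{7} \approx -2793.7$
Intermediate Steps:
$D = \frac{111}{28}$ ($D = 4 + \frac{1}{-28} = 4 - \frac{1}{28} = \frac{111}{28} \approx 3.9643$)
$\left(-2322 - 440\right) - 8 D = \left(-2322 - 440\right) - \frac{222}{7} = -2762 - \frac{222}{7} = - \frac{19556}{7}$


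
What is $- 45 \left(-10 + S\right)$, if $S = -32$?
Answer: $1890$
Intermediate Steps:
$- 45 \left(-10 + S\right) = - 45 \left(-10 - 32\right) = \left(-45\right) \left(-42\right) = 1890$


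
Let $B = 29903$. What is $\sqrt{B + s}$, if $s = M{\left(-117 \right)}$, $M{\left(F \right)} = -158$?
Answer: $3 \sqrt{3305} \approx 172.47$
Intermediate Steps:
$s = -158$
$\sqrt{B + s} = \sqrt{29903 - 158} = \sqrt{29745} = 3 \sqrt{3305}$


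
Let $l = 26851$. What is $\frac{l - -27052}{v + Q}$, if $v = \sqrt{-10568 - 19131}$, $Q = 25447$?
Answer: $\frac{72193139}{34083132} - \frac{2837 i \sqrt{29699}}{34083132} \approx 2.1181 - 0.014345 i$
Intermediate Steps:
$v = i \sqrt{29699}$ ($v = \sqrt{-29699} = i \sqrt{29699} \approx 172.33 i$)
$\frac{l - -27052}{v + Q} = \frac{26851 - -27052}{i \sqrt{29699} + 25447} = \frac{26851 + 27052}{25447 + i \sqrt{29699}} = \frac{53903}{25447 + i \sqrt{29699}}$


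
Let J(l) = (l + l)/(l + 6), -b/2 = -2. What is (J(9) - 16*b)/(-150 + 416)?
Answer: -157/665 ≈ -0.23609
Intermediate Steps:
b = 4 (b = -2*(-2) = 4)
J(l) = 2*l/(6 + l) (J(l) = (2*l)/(6 + l) = 2*l/(6 + l))
(J(9) - 16*b)/(-150 + 416) = (2*9/(6 + 9) - 16*4)/(-150 + 416) = (2*9/15 - 64)/266 = (2*9*(1/15) - 64)*(1/266) = (6/5 - 64)*(1/266) = -314/5*1/266 = -157/665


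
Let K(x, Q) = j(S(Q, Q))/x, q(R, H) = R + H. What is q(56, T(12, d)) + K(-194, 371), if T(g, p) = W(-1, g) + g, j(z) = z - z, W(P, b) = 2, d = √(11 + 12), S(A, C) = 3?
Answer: 70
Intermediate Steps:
d = √23 ≈ 4.7958
j(z) = 0
T(g, p) = 2 + g
q(R, H) = H + R
K(x, Q) = 0 (K(x, Q) = 0/x = 0)
q(56, T(12, d)) + K(-194, 371) = ((2 + 12) + 56) + 0 = (14 + 56) + 0 = 70 + 0 = 70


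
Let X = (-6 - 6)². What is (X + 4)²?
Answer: 21904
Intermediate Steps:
X = 144 (X = (-12)² = 144)
(X + 4)² = (144 + 4)² = 148² = 21904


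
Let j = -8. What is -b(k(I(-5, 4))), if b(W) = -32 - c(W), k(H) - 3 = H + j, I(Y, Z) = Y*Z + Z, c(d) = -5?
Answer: 27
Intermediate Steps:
I(Y, Z) = Z + Y*Z
k(H) = -5 + H (k(H) = 3 + (H - 8) = 3 + (-8 + H) = -5 + H)
b(W) = -27 (b(W) = -32 - 1*(-5) = -32 + 5 = -27)
-b(k(I(-5, 4))) = -1*(-27) = 27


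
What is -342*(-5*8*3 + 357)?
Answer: -81054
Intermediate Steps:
-342*(-5*8*3 + 357) = -342*(-40*3 + 357) = -342*(-120 + 357) = -342*237 = -81054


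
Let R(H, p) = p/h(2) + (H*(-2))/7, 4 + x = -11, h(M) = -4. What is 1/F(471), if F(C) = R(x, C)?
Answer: -28/3177 ≈ -0.0088134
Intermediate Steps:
x = -15 (x = -4 - 11 = -15)
R(H, p) = -2*H/7 - p/4 (R(H, p) = p/(-4) + (H*(-2))/7 = p*(-1/4) - 2*H*(1/7) = -p/4 - 2*H/7 = -2*H/7 - p/4)
F(C) = 30/7 - C/4 (F(C) = -2/7*(-15) - C/4 = 30/7 - C/4)
1/F(471) = 1/(30/7 - 1/4*471) = 1/(30/7 - 471/4) = 1/(-3177/28) = -28/3177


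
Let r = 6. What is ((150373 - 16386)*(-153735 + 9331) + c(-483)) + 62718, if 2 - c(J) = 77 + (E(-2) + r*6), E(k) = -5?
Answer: -19348196136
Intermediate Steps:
c(J) = -106 (c(J) = 2 - (77 + (-5 + 6*6)) = 2 - (77 + (-5 + 36)) = 2 - (77 + 31) = 2 - 1*108 = 2 - 108 = -106)
((150373 - 16386)*(-153735 + 9331) + c(-483)) + 62718 = ((150373 - 16386)*(-153735 + 9331) - 106) + 62718 = (133987*(-144404) - 106) + 62718 = (-19348258748 - 106) + 62718 = -19348258854 + 62718 = -19348196136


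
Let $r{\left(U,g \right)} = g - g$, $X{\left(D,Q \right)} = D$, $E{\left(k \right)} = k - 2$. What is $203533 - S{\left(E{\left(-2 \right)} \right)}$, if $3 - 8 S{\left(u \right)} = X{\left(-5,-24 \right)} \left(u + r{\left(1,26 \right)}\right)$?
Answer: $\frac{1628281}{8} \approx 2.0354 \cdot 10^{5}$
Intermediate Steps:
$E{\left(k \right)} = -2 + k$
$r{\left(U,g \right)} = 0$
$S{\left(u \right)} = \frac{3}{8} + \frac{5 u}{8}$ ($S{\left(u \right)} = \frac{3}{8} - \frac{\left(-5\right) \left(u + 0\right)}{8} = \frac{3}{8} - \frac{\left(-5\right) u}{8} = \frac{3}{8} + \frac{5 u}{8}$)
$203533 - S{\left(E{\left(-2 \right)} \right)} = 203533 - \left(\frac{3}{8} + \frac{5 \left(-2 - 2\right)}{8}\right) = 203533 - \left(\frac{3}{8} + \frac{5}{8} \left(-4\right)\right) = 203533 - \left(\frac{3}{8} - \frac{5}{2}\right) = 203533 - - \frac{17}{8} = 203533 + \frac{17}{8} = \frac{1628281}{8}$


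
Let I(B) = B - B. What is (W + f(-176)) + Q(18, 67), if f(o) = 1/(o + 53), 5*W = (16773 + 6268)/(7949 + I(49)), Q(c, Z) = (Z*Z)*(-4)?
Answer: -87777535762/4888635 ≈ -17955.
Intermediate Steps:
I(B) = 0
Q(c, Z) = -4*Z² (Q(c, Z) = Z²*(-4) = -4*Z²)
W = 23041/39745 (W = ((16773 + 6268)/(7949 + 0))/5 = (23041/7949)/5 = (23041*(1/7949))/5 = (⅕)*(23041/7949) = 23041/39745 ≈ 0.57972)
f(o) = 1/(53 + o)
(W + f(-176)) + Q(18, 67) = (23041/39745 + 1/(53 - 176)) - 4*67² = (23041/39745 + 1/(-123)) - 4*4489 = (23041/39745 - 1/123) - 17956 = 2794298/4888635 - 17956 = -87777535762/4888635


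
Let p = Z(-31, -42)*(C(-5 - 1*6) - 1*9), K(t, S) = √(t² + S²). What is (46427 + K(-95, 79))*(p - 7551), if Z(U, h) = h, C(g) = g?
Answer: -311571597 - 6711*√15266 ≈ -3.1240e+8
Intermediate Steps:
K(t, S) = √(S² + t²)
p = 840 (p = -42*((-5 - 1*6) - 1*9) = -42*((-5 - 6) - 9) = -42*(-11 - 9) = -42*(-20) = 840)
(46427 + K(-95, 79))*(p - 7551) = (46427 + √(79² + (-95)²))*(840 - 7551) = (46427 + √(6241 + 9025))*(-6711) = (46427 + √15266)*(-6711) = -311571597 - 6711*√15266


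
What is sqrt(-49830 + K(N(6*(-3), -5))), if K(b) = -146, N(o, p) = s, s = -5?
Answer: 2*I*sqrt(12494) ≈ 223.55*I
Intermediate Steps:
N(o, p) = -5
sqrt(-49830 + K(N(6*(-3), -5))) = sqrt(-49830 - 146) = sqrt(-49976) = 2*I*sqrt(12494)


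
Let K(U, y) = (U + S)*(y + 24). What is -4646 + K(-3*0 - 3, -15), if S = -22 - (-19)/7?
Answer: -33926/7 ≈ -4846.6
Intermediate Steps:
S = -135/7 (S = -22 - (-19)/7 = -22 - 1*(-19/7) = -22 + 19/7 = -135/7 ≈ -19.286)
K(U, y) = (24 + y)*(-135/7 + U) (K(U, y) = (U - 135/7)*(y + 24) = (-135/7 + U)*(24 + y) = (24 + y)*(-135/7 + U))
-4646 + K(-3*0 - 3, -15) = -4646 + (-3240/7 + 24*(-3*0 - 3) - 135/7*(-15) + (-3*0 - 3)*(-15)) = -4646 + (-3240/7 + 24*(0 - 3) + 2025/7 + (0 - 3)*(-15)) = -4646 + (-3240/7 + 24*(-3) + 2025/7 - 3*(-15)) = -4646 + (-3240/7 - 72 + 2025/7 + 45) = -4646 - 1404/7 = -33926/7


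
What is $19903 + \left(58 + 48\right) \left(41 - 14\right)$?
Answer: $22765$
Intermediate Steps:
$19903 + \left(58 + 48\right) \left(41 - 14\right) = 19903 + 106 \cdot 27 = 19903 + 2862 = 22765$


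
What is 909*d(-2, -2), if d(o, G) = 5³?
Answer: 113625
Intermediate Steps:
d(o, G) = 125
909*d(-2, -2) = 909*125 = 113625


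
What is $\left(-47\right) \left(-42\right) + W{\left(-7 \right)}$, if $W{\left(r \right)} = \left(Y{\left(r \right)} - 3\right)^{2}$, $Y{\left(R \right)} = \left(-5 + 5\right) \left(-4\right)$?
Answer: $1983$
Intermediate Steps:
$Y{\left(R \right)} = 0$ ($Y{\left(R \right)} = 0 \left(-4\right) = 0$)
$W{\left(r \right)} = 9$ ($W{\left(r \right)} = \left(0 - 3\right)^{2} = \left(-3\right)^{2} = 9$)
$\left(-47\right) \left(-42\right) + W{\left(-7 \right)} = \left(-47\right) \left(-42\right) + 9 = 1974 + 9 = 1983$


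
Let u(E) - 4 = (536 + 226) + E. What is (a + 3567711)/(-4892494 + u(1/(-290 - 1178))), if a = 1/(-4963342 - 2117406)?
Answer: -9271176947712509/12711813225453835 ≈ -0.72934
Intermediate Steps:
u(E) = 766 + E (u(E) = 4 + ((536 + 226) + E) = 4 + (762 + E) = 766 + E)
a = -1/7080748 (a = 1/(-7080748) = -1/7080748 ≈ -1.4123e-7)
(a + 3567711)/(-4892494 + u(1/(-290 - 1178))) = (-1/7080748 + 3567711)/(-4892494 + (766 + 1/(-290 - 1178))) = 25262062527827/(7080748*(-4892494 + (766 + 1/(-1468)))) = 25262062527827/(7080748*(-4892494 + (766 - 1/1468))) = 25262062527827/(7080748*(-4892494 + 1124487/1468)) = 25262062527827/(7080748*(-7181056705/1468)) = (25262062527827/7080748)*(-1468/7181056705) = -9271176947712509/12711813225453835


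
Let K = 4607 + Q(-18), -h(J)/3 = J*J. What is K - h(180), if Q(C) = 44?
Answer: 101851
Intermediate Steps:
h(J) = -3*J² (h(J) = -3*J*J = -3*J²)
K = 4651 (K = 4607 + 44 = 4651)
K - h(180) = 4651 - (-3)*180² = 4651 - (-3)*32400 = 4651 - 1*(-97200) = 4651 + 97200 = 101851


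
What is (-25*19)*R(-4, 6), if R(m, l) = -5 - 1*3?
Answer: 3800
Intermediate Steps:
R(m, l) = -8 (R(m, l) = -5 - 3 = -8)
(-25*19)*R(-4, 6) = -25*19*(-8) = -475*(-8) = 3800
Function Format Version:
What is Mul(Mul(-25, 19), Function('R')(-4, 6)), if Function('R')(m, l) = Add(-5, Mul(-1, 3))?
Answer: 3800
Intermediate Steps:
Function('R')(m, l) = -8 (Function('R')(m, l) = Add(-5, -3) = -8)
Mul(Mul(-25, 19), Function('R')(-4, 6)) = Mul(Mul(-25, 19), -8) = Mul(-475, -8) = 3800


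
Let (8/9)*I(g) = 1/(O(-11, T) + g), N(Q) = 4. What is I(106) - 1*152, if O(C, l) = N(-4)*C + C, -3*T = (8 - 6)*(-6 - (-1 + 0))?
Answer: -20669/136 ≈ -151.98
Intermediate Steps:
T = 10/3 (T = -(8 - 6)*(-6 - (-1 + 0))/3 = -2*(-6 - 1*(-1))/3 = -2*(-6 + 1)/3 = -2*(-5)/3 = -1/3*(-10) = 10/3 ≈ 3.3333)
O(C, l) = 5*C (O(C, l) = 4*C + C = 5*C)
I(g) = 9/(8*(-55 + g)) (I(g) = 9/(8*(5*(-11) + g)) = 9/(8*(-55 + g)))
I(106) - 1*152 = 9/(8*(-55 + 106)) - 1*152 = (9/8)/51 - 152 = (9/8)*(1/51) - 152 = 3/136 - 152 = -20669/136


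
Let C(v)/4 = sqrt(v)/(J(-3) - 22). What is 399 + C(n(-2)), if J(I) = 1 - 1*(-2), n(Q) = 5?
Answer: 399 - 4*sqrt(5)/19 ≈ 398.53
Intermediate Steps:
J(I) = 3 (J(I) = 1 + 2 = 3)
C(v) = -4*sqrt(v)/19 (C(v) = 4*(sqrt(v)/(3 - 22)) = 4*(sqrt(v)/(-19)) = 4*(-sqrt(v)/19) = -4*sqrt(v)/19)
399 + C(n(-2)) = 399 - 4*sqrt(5)/19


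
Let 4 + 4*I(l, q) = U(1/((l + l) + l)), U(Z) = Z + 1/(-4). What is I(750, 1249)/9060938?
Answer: -19123/163096884000 ≈ -1.1725e-7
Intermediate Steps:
U(Z) = -1/4 + Z (U(Z) = Z - 1/4 = -1/4 + Z)
I(l, q) = -17/16 + 1/(12*l) (I(l, q) = -1 + (-1/4 + 1/((l + l) + l))/4 = -1 + (-1/4 + 1/(2*l + l))/4 = -1 + (-1/4 + 1/(3*l))/4 = -1 + (-1/16 + 1/(12*l)) = -17/16 + 1/(12*l))
I(750, 1249)/9060938 = ((1/48)*(4 - 51*750)/750)/9060938 = ((1/48)*(1/750)*(4 - 38250))*(1/9060938) = ((1/48)*(1/750)*(-38246))*(1/9060938) = -19123/18000*1/9060938 = -19123/163096884000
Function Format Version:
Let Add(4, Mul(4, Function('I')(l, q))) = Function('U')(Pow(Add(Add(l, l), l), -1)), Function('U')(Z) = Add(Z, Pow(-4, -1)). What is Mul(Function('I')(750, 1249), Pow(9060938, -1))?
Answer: Rational(-19123, 163096884000) ≈ -1.1725e-7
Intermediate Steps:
Function('U')(Z) = Add(Rational(-1, 4), Z) (Function('U')(Z) = Add(Z, Rational(-1, 4)) = Add(Rational(-1, 4), Z))
Function('I')(l, q) = Add(Rational(-17, 16), Mul(Rational(1, 12), Pow(l, -1))) (Function('I')(l, q) = Add(-1, Mul(Rational(1, 4), Add(Rational(-1, 4), Pow(Add(Add(l, l), l), -1)))) = Add(-1, Mul(Rational(1, 4), Add(Rational(-1, 4), Pow(Add(Mul(2, l), l), -1)))) = Add(-1, Mul(Rational(1, 4), Add(Rational(-1, 4), Pow(Mul(3, l), -1)))) = Add(-1, Mul(Rational(1, 4), Add(Rational(-1, 4), Mul(Rational(1, 3), Pow(l, -1))))) = Add(-1, Add(Rational(-1, 16), Mul(Rational(1, 12), Pow(l, -1)))) = Add(Rational(-17, 16), Mul(Rational(1, 12), Pow(l, -1))))
Mul(Function('I')(750, 1249), Pow(9060938, -1)) = Mul(Mul(Rational(1, 48), Pow(750, -1), Add(4, Mul(-51, 750))), Pow(9060938, -1)) = Mul(Mul(Rational(1, 48), Rational(1, 750), Add(4, -38250)), Rational(1, 9060938)) = Mul(Mul(Rational(1, 48), Rational(1, 750), -38246), Rational(1, 9060938)) = Mul(Rational(-19123, 18000), Rational(1, 9060938)) = Rational(-19123, 163096884000)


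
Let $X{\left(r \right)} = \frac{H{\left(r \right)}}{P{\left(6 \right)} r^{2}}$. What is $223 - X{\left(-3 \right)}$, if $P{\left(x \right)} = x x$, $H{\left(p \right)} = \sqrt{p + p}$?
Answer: $223 - \frac{i \sqrt{6}}{324} \approx 223.0 - 0.0075602 i$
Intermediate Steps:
$H{\left(p \right)} = \sqrt{2} \sqrt{p}$ ($H{\left(p \right)} = \sqrt{2 p} = \sqrt{2} \sqrt{p}$)
$P{\left(x \right)} = x^{2}$
$X{\left(r \right)} = \frac{\sqrt{2}}{36 r^{\frac{3}{2}}}$ ($X{\left(r \right)} = \frac{\sqrt{2} \sqrt{r}}{6^{2} r^{2}} = \frac{\sqrt{2} \sqrt{r}}{36 r^{2}} = \sqrt{2} \sqrt{r} \frac{1}{36 r^{2}} = \frac{\sqrt{2}}{36 r^{\frac{3}{2}}}$)
$223 - X{\left(-3 \right)} = 223 - \frac{\sqrt{2}}{36 \left(- 3 i \sqrt{3}\right)} = 223 - \frac{\sqrt{2} \frac{i \sqrt{3}}{9}}{36} = 223 - \frac{i \sqrt{6}}{324}$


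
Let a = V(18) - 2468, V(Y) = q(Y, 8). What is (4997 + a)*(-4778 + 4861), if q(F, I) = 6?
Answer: 210405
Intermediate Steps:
V(Y) = 6
a = -2462 (a = 6 - 2468 = -2462)
(4997 + a)*(-4778 + 4861) = (4997 - 2462)*(-4778 + 4861) = 2535*83 = 210405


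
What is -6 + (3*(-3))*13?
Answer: -123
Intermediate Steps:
-6 + (3*(-3))*13 = -6 - 9*13 = -6 - 117 = -123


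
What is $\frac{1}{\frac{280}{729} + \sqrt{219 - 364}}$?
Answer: $\frac{40824}{15427469} - \frac{531441 i \sqrt{145}}{77137345} \approx 0.0026462 - 0.082961 i$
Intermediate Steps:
$\frac{1}{\frac{280}{729} + \sqrt{219 - 364}} = \frac{1}{280 \cdot \frac{1}{729} + \sqrt{-145}} = \frac{1}{\frac{280}{729} + i \sqrt{145}}$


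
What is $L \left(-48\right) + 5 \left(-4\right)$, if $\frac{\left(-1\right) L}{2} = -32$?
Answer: $-3092$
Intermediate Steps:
$L = 64$ ($L = \left(-2\right) \left(-32\right) = 64$)
$L \left(-48\right) + 5 \left(-4\right) = 64 \left(-48\right) + 5 \left(-4\right) = -3072 - 20 = -3092$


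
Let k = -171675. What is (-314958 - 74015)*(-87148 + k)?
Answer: 100675158779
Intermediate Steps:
(-314958 - 74015)*(-87148 + k) = (-314958 - 74015)*(-87148 - 171675) = -388973*(-258823) = 100675158779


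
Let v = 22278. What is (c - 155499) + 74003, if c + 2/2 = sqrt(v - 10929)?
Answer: -81497 + 3*sqrt(1261) ≈ -81391.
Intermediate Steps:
c = -1 + 3*sqrt(1261) (c = -1 + sqrt(22278 - 10929) = -1 + sqrt(11349) = -1 + 3*sqrt(1261) ≈ 105.53)
(c - 155499) + 74003 = ((-1 + 3*sqrt(1261)) - 155499) + 74003 = (-155500 + 3*sqrt(1261)) + 74003 = -81497 + 3*sqrt(1261)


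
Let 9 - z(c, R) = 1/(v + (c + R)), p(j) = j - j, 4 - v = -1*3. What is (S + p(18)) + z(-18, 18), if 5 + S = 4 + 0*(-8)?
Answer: 55/7 ≈ 7.8571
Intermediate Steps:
v = 7 (v = 4 - (-1)*3 = 4 - 1*(-3) = 4 + 3 = 7)
p(j) = 0
S = -1 (S = -5 + (4 + 0*(-8)) = -5 + (4 + 0) = -5 + 4 = -1)
z(c, R) = 9 - 1/(7 + R + c) (z(c, R) = 9 - 1/(7 + (c + R)) = 9 - 1/(7 + (R + c)) = 9 - 1/(7 + R + c))
(S + p(18)) + z(-18, 18) = (-1 + 0) + (62 + 9*18 + 9*(-18))/(7 + 18 - 18) = -1 + (62 + 162 - 162)/7 = -1 + (1/7)*62 = -1 + 62/7 = 55/7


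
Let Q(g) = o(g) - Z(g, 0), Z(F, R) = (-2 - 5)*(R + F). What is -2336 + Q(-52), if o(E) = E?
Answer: -2752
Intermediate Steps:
Z(F, R) = -7*F - 7*R (Z(F, R) = -7*(F + R) = -7*F - 7*R)
Q(g) = 8*g (Q(g) = g - (-7*g - 7*0) = g - (-7*g + 0) = g - (-7)*g = g + 7*g = 8*g)
-2336 + Q(-52) = -2336 + 8*(-52) = -2336 - 416 = -2752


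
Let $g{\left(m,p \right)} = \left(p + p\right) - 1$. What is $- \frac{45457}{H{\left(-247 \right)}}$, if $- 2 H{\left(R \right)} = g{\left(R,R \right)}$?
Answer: $- \frac{90914}{495} \approx -183.66$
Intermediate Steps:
$g{\left(m,p \right)} = -1 + 2 p$ ($g{\left(m,p \right)} = 2 p - 1 = -1 + 2 p$)
$H{\left(R \right)} = \frac{1}{2} - R$ ($H{\left(R \right)} = - \frac{-1 + 2 R}{2} = \frac{1}{2} - R$)
$- \frac{45457}{H{\left(-247 \right)}} = - \frac{45457}{\frac{1}{2} - -247} = - \frac{45457}{\frac{1}{2} + 247} = - \frac{45457}{\frac{495}{2}} = \left(-45457\right) \frac{2}{495} = - \frac{90914}{495}$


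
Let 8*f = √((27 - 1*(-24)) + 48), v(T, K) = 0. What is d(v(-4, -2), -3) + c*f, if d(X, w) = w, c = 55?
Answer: -3 + 165*√11/8 ≈ 65.405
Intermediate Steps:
f = 3*√11/8 (f = √((27 - 1*(-24)) + 48)/8 = √((27 + 24) + 48)/8 = √(51 + 48)/8 = √99/8 = (3*√11)/8 = 3*√11/8 ≈ 1.2437)
d(v(-4, -2), -3) + c*f = -3 + 55*(3*√11/8) = -3 + 165*√11/8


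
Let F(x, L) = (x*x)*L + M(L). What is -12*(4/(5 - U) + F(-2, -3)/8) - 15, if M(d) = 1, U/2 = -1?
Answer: -75/14 ≈ -5.3571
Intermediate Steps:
U = -2 (U = 2*(-1) = -2)
F(x, L) = 1 + L*x**2 (F(x, L) = (x*x)*L + 1 = x**2*L + 1 = L*x**2 + 1 = 1 + L*x**2)
-12*(4/(5 - U) + F(-2, -3)/8) - 15 = -12*(4/(5 - 1*(-2)) + (1 - 3*(-2)**2)/8) - 15 = -12*(4/(5 + 2) + (1 - 3*4)*(1/8)) - 15 = -12*(4/7 + (1 - 12)*(1/8)) - 15 = -12*(4*(1/7) - 11*1/8) - 15 = -12*(4/7 - 11/8) - 15 = -12*(-45/56) - 15 = 135/14 - 15 = -75/14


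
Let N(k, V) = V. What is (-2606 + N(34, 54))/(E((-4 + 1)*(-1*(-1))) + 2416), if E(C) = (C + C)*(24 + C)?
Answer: -1276/1145 ≈ -1.1144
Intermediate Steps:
E(C) = 2*C*(24 + C) (E(C) = (2*C)*(24 + C) = 2*C*(24 + C))
(-2606 + N(34, 54))/(E((-4 + 1)*(-1*(-1))) + 2416) = (-2606 + 54)/(2*((-4 + 1)*(-1*(-1)))*(24 + (-4 + 1)*(-1*(-1))) + 2416) = -2552/(2*(-3*1)*(24 - 3*1) + 2416) = -2552/(2*(-3)*(24 - 3) + 2416) = -2552/(2*(-3)*21 + 2416) = -2552/(-126 + 2416) = -2552/2290 = -2552*1/2290 = -1276/1145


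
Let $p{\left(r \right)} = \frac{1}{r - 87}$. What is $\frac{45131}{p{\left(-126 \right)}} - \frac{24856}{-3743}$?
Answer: $- \frac{35981071073}{3743} \approx -9.6129 \cdot 10^{6}$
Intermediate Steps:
$p{\left(r \right)} = \frac{1}{-87 + r}$
$\frac{45131}{p{\left(-126 \right)}} - \frac{24856}{-3743} = \frac{45131}{\frac{1}{-87 - 126}} - \frac{24856}{-3743} = \frac{45131}{\frac{1}{-213}} - - \frac{24856}{3743} = \frac{45131}{- \frac{1}{213}} + \frac{24856}{3743} = 45131 \left(-213\right) + \frac{24856}{3743} = -9612903 + \frac{24856}{3743} = - \frac{35981071073}{3743}$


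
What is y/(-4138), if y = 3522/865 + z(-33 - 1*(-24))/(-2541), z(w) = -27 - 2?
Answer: -8974487/9095179170 ≈ -0.00098673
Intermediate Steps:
z(w) = -29
y = 8974487/2197965 (y = 3522/865 - 29/(-2541) = 3522*(1/865) - 29*(-1/2541) = 3522/865 + 29/2541 = 8974487/2197965 ≈ 4.0831)
y/(-4138) = (8974487/2197965)/(-4138) = (8974487/2197965)*(-1/4138) = -8974487/9095179170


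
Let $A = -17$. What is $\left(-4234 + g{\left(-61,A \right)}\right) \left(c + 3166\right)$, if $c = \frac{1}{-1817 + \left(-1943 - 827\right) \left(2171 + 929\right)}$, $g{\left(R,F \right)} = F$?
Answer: $- \frac{38531339777957}{2862939} \approx -1.3459 \cdot 10^{7}$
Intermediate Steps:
$c = - \frac{1}{8588817}$ ($c = \frac{1}{-1817 - 8587000} = \frac{1}{-8588817} = - \frac{1}{8588817} \approx -1.1643 \cdot 10^{-7}$)
$\left(-4234 + g{\left(-61,A \right)}\right) \left(c + 3166\right) = \left(-4234 - 17\right) \left(- \frac{1}{8588817} + 3166\right) = \left(-4251\right) \frac{27192194621}{8588817} = - \frac{38531339777957}{2862939}$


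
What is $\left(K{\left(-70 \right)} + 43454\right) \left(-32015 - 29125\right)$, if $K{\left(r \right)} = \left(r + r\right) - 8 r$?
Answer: $-2682456360$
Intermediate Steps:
$K{\left(r \right)} = - 6 r$ ($K{\left(r \right)} = 2 r - 8 r = - 6 r$)
$\left(K{\left(-70 \right)} + 43454\right) \left(-32015 - 29125\right) = \left(\left(-6\right) \left(-70\right) + 43454\right) \left(-32015 - 29125\right) = \left(420 + 43454\right) \left(-61140\right) = 43874 \left(-61140\right) = -2682456360$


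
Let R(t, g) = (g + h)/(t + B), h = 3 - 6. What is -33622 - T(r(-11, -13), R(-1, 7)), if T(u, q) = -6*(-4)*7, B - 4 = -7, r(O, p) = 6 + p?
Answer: -33790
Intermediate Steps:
h = -3
B = -3 (B = 4 - 7 = -3)
R(t, g) = (-3 + g)/(-3 + t) (R(t, g) = (g - 3)/(t - 3) = (-3 + g)/(-3 + t))
T(u, q) = 168 (T(u, q) = 24*7 = 168)
-33622 - T(r(-11, -13), R(-1, 7)) = -33622 - 1*168 = -33622 - 168 = -33790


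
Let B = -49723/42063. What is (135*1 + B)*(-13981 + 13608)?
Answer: -2099535686/42063 ≈ -49914.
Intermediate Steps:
B = -49723/42063 (B = -49723*1/42063 = -49723/42063 ≈ -1.1821)
(135*1 + B)*(-13981 + 13608) = (135*1 - 49723/42063)*(-13981 + 13608) = (135 - 49723/42063)*(-373) = (5628782/42063)*(-373) = -2099535686/42063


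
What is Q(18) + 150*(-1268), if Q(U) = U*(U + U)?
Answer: -189552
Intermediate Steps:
Q(U) = 2*U² (Q(U) = U*(2*U) = 2*U²)
Q(18) + 150*(-1268) = 2*18² + 150*(-1268) = 2*324 - 190200 = 648 - 190200 = -189552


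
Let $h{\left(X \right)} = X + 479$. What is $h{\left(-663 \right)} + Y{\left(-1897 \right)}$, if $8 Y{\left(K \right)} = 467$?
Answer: $- \frac{1005}{8} \approx -125.63$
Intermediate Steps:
$h{\left(X \right)} = 479 + X$
$Y{\left(K \right)} = \frac{467}{8}$ ($Y{\left(K \right)} = \frac{1}{8} \cdot 467 = \frac{467}{8}$)
$h{\left(-663 \right)} + Y{\left(-1897 \right)} = \left(479 - 663\right) + \frac{467}{8} = -184 + \frac{467}{8} = - \frac{1005}{8}$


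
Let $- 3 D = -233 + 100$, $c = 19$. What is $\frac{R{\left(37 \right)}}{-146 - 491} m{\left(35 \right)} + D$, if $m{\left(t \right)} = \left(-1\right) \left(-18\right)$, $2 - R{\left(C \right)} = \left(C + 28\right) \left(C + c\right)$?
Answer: $\frac{281173}{1911} \approx 147.13$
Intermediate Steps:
$R{\left(C \right)} = 2 - \left(19 + C\right) \left(28 + C\right)$ ($R{\left(C \right)} = 2 - \left(C + 28\right) \left(C + 19\right) = 2 - \left(28 + C\right) \left(19 + C\right) = 2 - \left(19 + C\right) \left(28 + C\right)$)
$m{\left(t \right)} = 18$
$D = \frac{133}{3}$ ($D = - \frac{-233 + 100}{3} = \left(- \frac{1}{3}\right) \left(-133\right) = \frac{133}{3} \approx 44.333$)
$\frac{R{\left(37 \right)}}{-146 - 491} m{\left(35 \right)} + D = \frac{-530 - 37^{2} - 1739}{-146 - 491} \cdot 18 + \frac{133}{3} = \frac{-530 - 1369 - 1739}{-637} \cdot 18 + \frac{133}{3} = \left(-530 - 1369 - 1739\right) \left(- \frac{1}{637}\right) 18 + \frac{133}{3} = \left(-3638\right) \left(- \frac{1}{637}\right) 18 + \frac{133}{3} = \frac{3638}{637} \cdot 18 + \frac{133}{3} = \frac{65484}{637} + \frac{133}{3} = \frac{281173}{1911}$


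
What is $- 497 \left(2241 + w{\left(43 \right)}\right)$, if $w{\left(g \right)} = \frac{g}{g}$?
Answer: $-1114274$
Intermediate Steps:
$w{\left(g \right)} = 1$
$- 497 \left(2241 + w{\left(43 \right)}\right) = - 497 \left(2241 + 1\right) = \left(-497\right) 2242 = -1114274$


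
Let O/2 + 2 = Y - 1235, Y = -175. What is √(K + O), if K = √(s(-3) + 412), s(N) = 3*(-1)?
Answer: √(-2824 + √409) ≈ 52.951*I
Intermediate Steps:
s(N) = -3
K = √409 (K = √(-3 + 412) = √409 ≈ 20.224)
O = -2824 (O = -4 + 2*(-175 - 1235) = -4 + 2*(-1410) = -4 - 2820 = -2824)
√(K + O) = √(√409 - 2824) = √(-2824 + √409)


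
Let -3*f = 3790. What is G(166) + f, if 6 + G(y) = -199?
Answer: -4405/3 ≈ -1468.3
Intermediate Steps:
f = -3790/3 (f = -⅓*3790 = -3790/3 ≈ -1263.3)
G(y) = -205 (G(y) = -6 - 199 = -205)
G(166) + f = -205 - 3790/3 = -4405/3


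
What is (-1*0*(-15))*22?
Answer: 0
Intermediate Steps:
(-1*0*(-15))*22 = (0*(-15))*22 = 0*22 = 0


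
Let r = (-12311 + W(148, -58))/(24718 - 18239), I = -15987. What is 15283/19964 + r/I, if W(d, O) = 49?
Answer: 51072724817/66705373812 ≈ 0.76565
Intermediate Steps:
r = -12262/6479 (r = (-12311 + 49)/(24718 - 18239) = -12262/6479 ≈ -1.8926)
15283/19964 + r/I = 15283/19964 - 12262/6479/(-15987) = 15283*(1/19964) - 12262/6479*(-1/15987) = 493/644 + 12262/103579773 = 51072724817/66705373812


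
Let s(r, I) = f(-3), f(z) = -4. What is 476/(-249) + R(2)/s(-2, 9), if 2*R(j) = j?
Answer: -2153/996 ≈ -2.1616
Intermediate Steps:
R(j) = j/2
s(r, I) = -4
476/(-249) + R(2)/s(-2, 9) = 476/(-249) + ((½)*2)/(-4) = 476*(-1/249) + 1*(-¼) = -476/249 - ¼ = -2153/996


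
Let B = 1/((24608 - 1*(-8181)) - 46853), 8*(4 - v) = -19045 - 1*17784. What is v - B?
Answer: 64801639/14064 ≈ 4607.6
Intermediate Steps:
v = 36861/8 (v = 4 - (-19045 - 1*17784)/8 = 4 - (-19045 - 17784)/8 = 4 - ⅛*(-36829) = 4 + 36829/8 = 36861/8 ≈ 4607.6)
B = -1/14064 (B = 1/((24608 + 8181) - 46853) = 1/(32789 - 46853) = 1/(-14064) = -1/14064 ≈ -7.1104e-5)
v - B = 36861/8 - 1*(-1/14064) = 36861/8 + 1/14064 = 64801639/14064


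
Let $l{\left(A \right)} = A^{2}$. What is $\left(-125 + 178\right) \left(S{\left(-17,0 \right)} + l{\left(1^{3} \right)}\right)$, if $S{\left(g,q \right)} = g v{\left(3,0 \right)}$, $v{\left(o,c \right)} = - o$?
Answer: $2756$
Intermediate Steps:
$S{\left(g,q \right)} = - 3 g$ ($S{\left(g,q \right)} = g \left(\left(-1\right) 3\right) = g \left(-3\right) = - 3 g$)
$\left(-125 + 178\right) \left(S{\left(-17,0 \right)} + l{\left(1^{3} \right)}\right) = \left(-125 + 178\right) \left(\left(-3\right) \left(-17\right) + \left(1^{3}\right)^{2}\right) = 53 \left(51 + 1^{2}\right) = 53 \left(51 + 1\right) = 53 \cdot 52 = 2756$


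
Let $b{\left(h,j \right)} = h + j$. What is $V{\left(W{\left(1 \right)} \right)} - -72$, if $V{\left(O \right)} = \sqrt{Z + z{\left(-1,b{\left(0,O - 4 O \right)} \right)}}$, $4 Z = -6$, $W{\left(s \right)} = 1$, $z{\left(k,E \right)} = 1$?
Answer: $72 + \frac{i \sqrt{2}}{2} \approx 72.0 + 0.70711 i$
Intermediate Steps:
$Z = - \frac{3}{2}$ ($Z = \frac{1}{4} \left(-6\right) = - \frac{3}{2} \approx -1.5$)
$V{\left(O \right)} = \frac{i \sqrt{2}}{2}$ ($V{\left(O \right)} = \sqrt{- \frac{3}{2} + 1} = \sqrt{- \frac{1}{2}} = \frac{i \sqrt{2}}{2}$)
$V{\left(W{\left(1 \right)} \right)} - -72 = \frac{i \sqrt{2}}{2} - -72 = \frac{i \sqrt{2}}{2} + 72 = 72 + \frac{i \sqrt{2}}{2}$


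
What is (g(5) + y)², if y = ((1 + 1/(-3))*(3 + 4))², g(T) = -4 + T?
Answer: 42025/81 ≈ 518.83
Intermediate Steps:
y = 196/9 (y = ((1 - ⅓)*7)² = ((⅔)*7)² = (14/3)² = 196/9 ≈ 21.778)
(g(5) + y)² = ((-4 + 5) + 196/9)² = (1 + 196/9)² = (205/9)² = 42025/81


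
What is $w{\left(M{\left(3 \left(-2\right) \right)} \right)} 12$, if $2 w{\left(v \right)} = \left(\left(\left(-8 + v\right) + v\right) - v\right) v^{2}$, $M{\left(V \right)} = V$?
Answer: $-3024$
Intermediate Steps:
$w{\left(v \right)} = \frac{v^{2} \left(-8 + v\right)}{2}$ ($w{\left(v \right)} = \frac{\left(\left(\left(-8 + v\right) + v\right) - v\right) v^{2}}{2} = \frac{\left(\left(-8 + 2 v\right) - v\right) v^{2}}{2} = \frac{\left(-8 + v\right) v^{2}}{2} = \frac{v^{2} \left(-8 + v\right)}{2}$)
$w{\left(M{\left(3 \left(-2\right) \right)} \right)} 12 = \frac{\left(3 \left(-2\right)\right)^{2} \left(-8 + 3 \left(-2\right)\right)}{2} \cdot 12 = \frac{\left(-6\right)^{2} \left(-8 - 6\right)}{2} \cdot 12 = \frac{1}{2} \cdot 36 \left(-14\right) 12 = \left(-252\right) 12 = -3024$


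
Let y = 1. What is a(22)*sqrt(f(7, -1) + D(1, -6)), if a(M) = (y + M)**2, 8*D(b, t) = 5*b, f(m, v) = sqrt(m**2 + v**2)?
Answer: 529*sqrt(10 + 80*sqrt(2))/4 ≈ 1467.5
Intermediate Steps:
D(b, t) = 5*b/8 (D(b, t) = (5*b)/8 = 5*b/8)
a(M) = (1 + M)**2
a(22)*sqrt(f(7, -1) + D(1, -6)) = (1 + 22)**2*sqrt(sqrt(7**2 + (-1)**2) + (5/8)*1) = 23**2*sqrt(sqrt(49 + 1) + 5/8) = 529*sqrt(sqrt(50) + 5/8) = 529*sqrt(5*sqrt(2) + 5/8) = 529*sqrt(5/8 + 5*sqrt(2))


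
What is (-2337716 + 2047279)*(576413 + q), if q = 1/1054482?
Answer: -176532584676580279/1054482 ≈ -1.6741e+11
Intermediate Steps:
q = 1/1054482 ≈ 9.4833e-7
(-2337716 + 2047279)*(576413 + q) = (-2337716 + 2047279)*(576413 + 1/1054482) = -290437*607817133067/1054482 = -176532584676580279/1054482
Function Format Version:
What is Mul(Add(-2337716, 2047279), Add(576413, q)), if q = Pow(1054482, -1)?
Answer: Rational(-176532584676580279, 1054482) ≈ -1.6741e+11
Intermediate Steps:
q = Rational(1, 1054482) ≈ 9.4833e-7
Mul(Add(-2337716, 2047279), Add(576413, q)) = Mul(Add(-2337716, 2047279), Add(576413, Rational(1, 1054482))) = Mul(-290437, Rational(607817133067, 1054482)) = Rational(-176532584676580279, 1054482)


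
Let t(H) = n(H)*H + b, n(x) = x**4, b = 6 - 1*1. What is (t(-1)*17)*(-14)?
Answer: -952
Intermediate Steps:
b = 5 (b = 6 - 1 = 5)
t(H) = 5 + H**5 (t(H) = H**4*H + 5 = H**5 + 5 = 5 + H**5)
(t(-1)*17)*(-14) = ((5 + (-1)**5)*17)*(-14) = ((5 - 1)*17)*(-14) = (4*17)*(-14) = 68*(-14) = -952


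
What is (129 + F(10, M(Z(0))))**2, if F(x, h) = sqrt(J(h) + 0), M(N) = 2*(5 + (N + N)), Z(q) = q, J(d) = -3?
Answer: (129 + I*sqrt(3))**2 ≈ 16638.0 + 446.9*I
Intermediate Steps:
M(N) = 10 + 4*N (M(N) = 2*(5 + 2*N) = 10 + 4*N)
F(x, h) = I*sqrt(3) (F(x, h) = sqrt(-3 + 0) = sqrt(-3) = I*sqrt(3))
(129 + F(10, M(Z(0))))**2 = (129 + I*sqrt(3))**2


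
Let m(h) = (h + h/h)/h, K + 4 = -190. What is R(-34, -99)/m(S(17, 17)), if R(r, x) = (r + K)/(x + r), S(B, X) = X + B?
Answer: 408/245 ≈ 1.6653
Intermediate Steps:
K = -194 (K = -4 - 190 = -194)
S(B, X) = B + X
R(r, x) = (-194 + r)/(r + x) (R(r, x) = (r - 194)/(x + r) = (-194 + r)/(r + x))
m(h) = (1 + h)/h (m(h) = (h + 1)/h = (1 + h)/h)
R(-34, -99)/m(S(17, 17)) = ((-194 - 34)/(-34 - 99))/(((1 + (17 + 17))/(17 + 17))) = (-228/(-133))/(((1 + 34)/34)) = (-1/133*(-228))/(((1/34)*35)) = 12/(7*(35/34)) = (12/7)*(34/35) = 408/245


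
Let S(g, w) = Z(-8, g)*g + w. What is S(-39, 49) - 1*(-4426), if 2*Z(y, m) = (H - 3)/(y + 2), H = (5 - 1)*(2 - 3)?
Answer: 17809/4 ≈ 4452.3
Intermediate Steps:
H = -4 (H = 4*(-1) = -4)
Z(y, m) = -7/(2*(2 + y)) (Z(y, m) = ((-4 - 3)/(y + 2))/2 = (-7/(2 + y))/2 = -7/(2*(2 + y)))
S(g, w) = w + 7*g/12 (S(g, w) = (-7/(4 + 2*(-8)))*g + w = (-7/(4 - 16))*g + w = (-7/(-12))*g + w = (-7*(-1/12))*g + w = 7*g/12 + w = w + 7*g/12)
S(-39, 49) - 1*(-4426) = (49 + (7/12)*(-39)) - 1*(-4426) = (49 - 91/4) + 4426 = 105/4 + 4426 = 17809/4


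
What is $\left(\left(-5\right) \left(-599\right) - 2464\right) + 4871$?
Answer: $5402$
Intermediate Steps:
$\left(\left(-5\right) \left(-599\right) - 2464\right) + 4871 = \left(2995 - 2464\right) + 4871 = 531 + 4871 = 5402$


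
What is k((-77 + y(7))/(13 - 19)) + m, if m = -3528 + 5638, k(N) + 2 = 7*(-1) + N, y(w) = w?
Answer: 6338/3 ≈ 2112.7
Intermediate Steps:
k(N) = -9 + N (k(N) = -2 + (7*(-1) + N) = -2 + (-7 + N) = -9 + N)
m = 2110
k((-77 + y(7))/(13 - 19)) + m = (-9 + (-77 + 7)/(13 - 19)) + 2110 = (-9 - 70/(-6)) + 2110 = (-9 - 70*(-1/6)) + 2110 = (-9 + 35/3) + 2110 = 8/3 + 2110 = 6338/3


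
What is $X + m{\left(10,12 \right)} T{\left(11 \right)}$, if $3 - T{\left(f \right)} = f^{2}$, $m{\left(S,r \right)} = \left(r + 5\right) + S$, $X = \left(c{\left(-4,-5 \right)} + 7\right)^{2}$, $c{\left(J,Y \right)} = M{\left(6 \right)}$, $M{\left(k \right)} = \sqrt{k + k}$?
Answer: $-3125 + 28 \sqrt{3} \approx -3076.5$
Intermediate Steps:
$M{\left(k \right)} = \sqrt{2} \sqrt{k}$ ($M{\left(k \right)} = \sqrt{2 k} = \sqrt{2} \sqrt{k}$)
$c{\left(J,Y \right)} = 2 \sqrt{3}$ ($c{\left(J,Y \right)} = \sqrt{2} \sqrt{6} = 2 \sqrt{3}$)
$X = \left(7 + 2 \sqrt{3}\right)^{2}$ ($X = \left(2 \sqrt{3} + 7\right)^{2} = \left(7 + 2 \sqrt{3}\right)^{2} \approx 109.5$)
$m{\left(S,r \right)} = 5 + S + r$ ($m{\left(S,r \right)} = \left(5 + r\right) + S = 5 + S + r$)
$T{\left(f \right)} = 3 - f^{2}$
$X + m{\left(10,12 \right)} T{\left(11 \right)} = \left(61 + 28 \sqrt{3}\right) + \left(5 + 10 + 12\right) \left(3 - 11^{2}\right) = \left(61 + 28 \sqrt{3}\right) + 27 \left(3 - 121\right) = \left(61 + 28 \sqrt{3}\right) + 27 \left(-118\right) = \left(61 + 28 \sqrt{3}\right) - 3186 = -3125 + 28 \sqrt{3}$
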